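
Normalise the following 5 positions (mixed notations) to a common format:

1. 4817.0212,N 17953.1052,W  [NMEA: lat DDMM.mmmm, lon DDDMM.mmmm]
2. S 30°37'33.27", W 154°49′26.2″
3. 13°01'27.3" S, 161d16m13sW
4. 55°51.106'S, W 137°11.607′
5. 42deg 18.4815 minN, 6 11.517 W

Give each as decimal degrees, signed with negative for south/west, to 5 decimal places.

Point 1:
  Latitude: degrees = first 2 digits = 48, minutes = 17.0212; 48 + 17.0212/60 = 48.283687
  N ⇒ keep positive
  λ: split at 3 digits → 179° and 53.1052′; 179 + 53.1052/60 = 179.885087
  W → negative
Point 2:
  Latitude: 37′ + 33.27″ = 37.55450′; 30 + 37.55450/60 = 30.625908
  hemisphere S, so the sign is −
  λ: 49′ + 26.2″ = 49.43667′; 154 + 49.43667/60 = 154.823944
  hemisphere W, so the sign is −
Point 3:
  φ: 1′ + 27.3″ = 1.45500′; 13 + 1.45500/60 = 13.024250
  hemisphere S, so the sign is −
  Lon: 161 + 16/60 + 13/3600 = 161.270278
  W ⇒ negate
Point 4:
  Latitude: 51.106′ = 0.851767°; total 55.851767
  S → negative
  λ: 137 + 11.607/60 = 137.193450
  W ⇒ negate
Point 5:
  Lat: 18.4815′ = 0.308025°; total 42.308025
  N ⇒ keep positive
  Longitude: 11.517′ = 0.191950°; total 6.191950
  W ⇒ negate

1. 48.28369, -179.88509
2. -30.62591, -154.82394
3. -13.02425, -161.27028
4. -55.85177, -137.19345
5. 42.30803, -6.19195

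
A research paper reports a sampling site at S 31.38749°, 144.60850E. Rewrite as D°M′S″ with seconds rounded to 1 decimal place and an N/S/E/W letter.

31°23′15.0″ S, 144°36′30.6″ E

Latitude: whole degrees 31; 23.24940′ → 23′ and 14.964″
λ: whole degrees 144; 36.51000′ → 36′ and 30.600″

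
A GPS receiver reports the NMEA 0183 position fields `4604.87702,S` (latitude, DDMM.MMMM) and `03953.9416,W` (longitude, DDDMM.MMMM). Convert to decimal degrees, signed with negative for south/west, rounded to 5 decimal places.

-46.08128, -39.89903

φ: split at 2 digits → 46° and 4.87702′; 46 + 4.87702/60 = 46.081284
S ⇒ negate
λ: degrees = first 3 digits = 39, minutes = 53.9416; 39 + 53.9416/60 = 39.899027
hemisphere W, so the sign is −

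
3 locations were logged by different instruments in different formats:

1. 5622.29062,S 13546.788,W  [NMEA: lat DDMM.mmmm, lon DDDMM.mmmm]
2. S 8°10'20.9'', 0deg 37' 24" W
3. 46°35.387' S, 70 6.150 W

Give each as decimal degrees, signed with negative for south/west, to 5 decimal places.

Point 1:
  Latitude: split at 2 digits → 56° and 22.29062′; 56 + 22.29062/60 = 56.371510
  S ⇒ negate
  λ: split at 3 digits → 135° and 46.788′; 135 + 46.788/60 = 135.779800
  hemisphere W, so the sign is −
Point 2:
  Latitude: 8 + 10/60 + 20.9/3600 = 8.172472
  S → negative
  Longitude: 37′ + 24″ = 37.40000′; 0 + 37.40000/60 = 0.623333
  W ⇒ negate
Point 3:
  φ: 35.387′ = 0.589783°; total 46.589783
  S ⇒ negate
  λ: 70 + 6.15/60 = 70.102500
  W ⇒ negate

1. -56.37151, -135.77980
2. -8.17247, -0.62333
3. -46.58978, -70.10250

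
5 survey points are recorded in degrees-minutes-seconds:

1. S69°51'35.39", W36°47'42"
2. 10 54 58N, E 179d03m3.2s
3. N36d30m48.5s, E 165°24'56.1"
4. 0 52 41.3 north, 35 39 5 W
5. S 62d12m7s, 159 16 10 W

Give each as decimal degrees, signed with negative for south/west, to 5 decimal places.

1. -69.85983, -36.79500
2. 10.91611, 179.05089
3. 36.51347, 165.41558
4. 0.87814, -35.65139
5. -62.20194, -159.26944

Point 1:
  Latitude: 51′ + 35.39″ = 51.58983′; 69 + 51.58983/60 = 69.859831
  S ⇒ negate
  Lon: 47′ + 42″ = 47.70000′; 36 + 47.70000/60 = 36.795000
  W ⇒ negate
Point 2:
  Lat: 10° + 54/60 + 58/3600 = 10 + 0.900000 + 0.016111 = 10.916111
  N ⇒ keep positive
  λ: 3′ + 3.2″ = 3.05333′; 179 + 3.05333/60 = 179.050889
  E → positive
Point 3:
  φ: 30′ + 48.5″ = 30.80833′; 36 + 30.80833/60 = 36.513472
  N ⇒ keep positive
  Lon: 165° + 24/60 + 56.1/3600 = 165 + 0.400000 + 0.015583 = 165.415583
  E ⇒ keep positive
Point 4:
  φ: 0° + 52/60 + 41.3/3600 = 0 + 0.866667 + 0.011472 = 0.878139
  N ⇒ keep positive
  Longitude: 35° + 39/60 + 5/3600 = 35 + 0.650000 + 0.001389 = 35.651389
  W ⇒ negate
Point 5:
  φ: 62 + 12/60 + 7/3600 = 62.201944
  hemisphere S, so the sign is −
  λ: 159 + 16/60 + 10/3600 = 159.269444
  W ⇒ negate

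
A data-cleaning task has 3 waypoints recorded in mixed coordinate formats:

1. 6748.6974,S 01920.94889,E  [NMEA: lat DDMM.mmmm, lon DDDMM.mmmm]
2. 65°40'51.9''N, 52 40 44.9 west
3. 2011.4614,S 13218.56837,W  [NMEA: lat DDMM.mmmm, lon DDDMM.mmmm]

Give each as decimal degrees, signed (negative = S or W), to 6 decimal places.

1. -67.811623, 19.349148
2. 65.681083, -52.679139
3. -20.191023, -132.309473

Point 1:
  Lat: split at 2 digits → 67° and 48.6974′; 67 + 48.6974/60 = 67.8116233
  S ⇒ negate
  Longitude: degrees = first 3 digits = 19, minutes = 20.94889; 19 + 20.94889/60 = 19.3491482
  E ⇒ keep positive
Point 2:
  φ: 40′ + 51.9″ = 40.86500′; 65 + 40.86500/60 = 65.6810833
  N ⇒ keep positive
  Lon: 52° + 40/60 + 44.9/3600 = 52 + 0.666667 + 0.012472 = 52.6791389
  hemisphere W, so the sign is −
Point 3:
  Latitude: degrees = first 2 digits = 20, minutes = 11.4614; 20 + 11.4614/60 = 20.1910233
  S ⇒ negate
  Longitude: split at 3 digits → 132° and 18.56837′; 132 + 18.56837/60 = 132.3094728
  W ⇒ negate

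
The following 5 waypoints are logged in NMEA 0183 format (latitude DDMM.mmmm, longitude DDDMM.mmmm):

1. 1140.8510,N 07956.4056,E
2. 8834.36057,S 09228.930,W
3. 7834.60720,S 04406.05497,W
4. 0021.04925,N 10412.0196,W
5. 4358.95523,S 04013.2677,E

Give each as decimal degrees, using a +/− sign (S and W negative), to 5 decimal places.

1. 11.68085, 79.94009
2. -88.57268, -92.48217
3. -78.57679, -44.10092
4. 0.35082, -104.20033
5. -43.98259, 40.22113

Point 1:
  Lat: degrees = first 2 digits = 11, minutes = 40.851; 11 + 40.851/60 = 11.680850
  N → positive
  Longitude: split at 3 digits → 079° and 56.4056′; 79 + 56.4056/60 = 79.940093
  E → positive
Point 2:
  φ: split at 2 digits → 88° and 34.36057′; 88 + 34.36057/60 = 88.572676
  S ⇒ negate
  Longitude: split at 3 digits → 092° and 28.93′; 92 + 28.93/60 = 92.482167
  hemisphere W, so the sign is −
Point 3:
  φ: split at 2 digits → 78° and 34.6072′; 78 + 34.6072/60 = 78.576787
  hemisphere S, so the sign is −
  Longitude: degrees = first 3 digits = 44, minutes = 6.05497; 44 + 6.05497/60 = 44.100916
  W → negative
Point 4:
  Lat: split at 2 digits → 00° and 21.04925′; 0 + 21.04925/60 = 0.350821
  N ⇒ keep positive
  Longitude: split at 3 digits → 104° and 12.0196′; 104 + 12.0196/60 = 104.200327
  W ⇒ negate
Point 5:
  φ: degrees = first 2 digits = 43, minutes = 58.95523; 43 + 58.95523/60 = 43.982587
  S ⇒ negate
  Longitude: split at 3 digits → 040° and 13.2677′; 40 + 13.2677/60 = 40.221128
  E → positive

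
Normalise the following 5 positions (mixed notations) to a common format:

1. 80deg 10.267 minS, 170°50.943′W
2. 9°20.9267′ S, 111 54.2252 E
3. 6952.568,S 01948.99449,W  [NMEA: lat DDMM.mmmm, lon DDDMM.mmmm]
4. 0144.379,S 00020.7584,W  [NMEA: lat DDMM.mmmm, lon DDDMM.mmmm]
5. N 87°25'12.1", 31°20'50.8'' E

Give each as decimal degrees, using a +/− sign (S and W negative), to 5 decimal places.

1. -80.17112, -170.84905
2. -9.34878, 111.90375
3. -69.87613, -19.81657
4. -1.73965, -0.34597
5. 87.42003, 31.34744

Point 1:
  φ: 80 + 10.267/60 = 80.171117
  hemisphere S, so the sign is −
  Lon: 170 + 50.943/60 = 170.849050
  W ⇒ negate
Point 2:
  Lat: 9 + 20.9267/60 = 9.348778
  S → negative
  Longitude: 54.2252′ = 0.903753°; total 111.903753
  E → positive
Point 3:
  φ: degrees = first 2 digits = 69, minutes = 52.568; 69 + 52.568/60 = 69.876133
  S ⇒ negate
  Longitude: degrees = first 3 digits = 19, minutes = 48.99449; 19 + 48.99449/60 = 19.816575
  hemisphere W, so the sign is −
Point 4:
  φ: split at 2 digits → 01° and 44.379′; 1 + 44.379/60 = 1.739650
  hemisphere S, so the sign is −
  Longitude: split at 3 digits → 000° and 20.7584′; 0 + 20.7584/60 = 0.345973
  hemisphere W, so the sign is −
Point 5:
  Latitude: 25′ + 12.1″ = 25.20167′; 87 + 25.20167/60 = 87.420028
  N ⇒ keep positive
  Longitude: 31° + 20/60 + 50.8/3600 = 31 + 0.333333 + 0.014111 = 31.347444
  E ⇒ keep positive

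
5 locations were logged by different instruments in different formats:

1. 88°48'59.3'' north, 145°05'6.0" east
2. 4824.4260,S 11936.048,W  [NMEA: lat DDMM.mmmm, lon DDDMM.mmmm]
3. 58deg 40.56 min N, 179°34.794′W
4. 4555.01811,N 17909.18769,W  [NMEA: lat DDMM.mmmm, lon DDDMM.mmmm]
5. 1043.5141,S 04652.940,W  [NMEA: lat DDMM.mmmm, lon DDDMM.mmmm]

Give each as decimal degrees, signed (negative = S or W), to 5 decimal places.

1. 88.81647, 145.08500
2. -48.40710, -119.60080
3. 58.67600, -179.57990
4. 45.91697, -179.15313
5. -10.72524, -46.88233

Point 1:
  Latitude: 88 + 48/60 + 59.3/3600 = 88.816472
  N → positive
  Longitude: 5′ + 6″ = 5.10000′; 145 + 5.10000/60 = 145.085000
  E → positive
Point 2:
  Latitude: degrees = first 2 digits = 48, minutes = 24.426; 48 + 24.426/60 = 48.407100
  S ⇒ negate
  Lon: split at 3 digits → 119° and 36.048′; 119 + 36.048/60 = 119.600800
  W ⇒ negate
Point 3:
  Lat: 58 + 40.56/60 = 58.676000
  N ⇒ keep positive
  λ: 179 + 34.794/60 = 179.579900
  hemisphere W, so the sign is −
Point 4:
  Latitude: degrees = first 2 digits = 45, minutes = 55.01811; 45 + 55.01811/60 = 45.916969
  N ⇒ keep positive
  λ: split at 3 digits → 179° and 9.18769′; 179 + 9.18769/60 = 179.153128
  W → negative
Point 5:
  Lat: degrees = first 2 digits = 10, minutes = 43.5141; 10 + 43.5141/60 = 10.725235
  hemisphere S, so the sign is −
  Lon: degrees = first 3 digits = 46, minutes = 52.94; 46 + 52.94/60 = 46.882333
  W ⇒ negate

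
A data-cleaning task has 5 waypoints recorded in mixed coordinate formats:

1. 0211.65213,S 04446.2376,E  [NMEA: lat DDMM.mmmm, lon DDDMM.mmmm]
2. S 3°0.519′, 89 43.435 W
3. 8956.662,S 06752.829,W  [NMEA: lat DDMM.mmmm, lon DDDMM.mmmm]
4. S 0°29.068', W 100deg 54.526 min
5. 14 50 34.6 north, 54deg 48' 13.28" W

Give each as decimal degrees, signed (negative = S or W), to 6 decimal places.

Point 1:
  Latitude: split at 2 digits → 02° and 11.65213′; 2 + 11.65213/60 = 2.1942022
  hemisphere S, so the sign is −
  Lon: split at 3 digits → 044° and 46.2376′; 44 + 46.2376/60 = 44.7706267
  E ⇒ keep positive
Point 2:
  Lat: 0.519′ = 0.008650°; total 3.0086500
  S → negative
  Lon: 43.435′ = 0.723917°; total 89.7239167
  hemisphere W, so the sign is −
Point 3:
  Latitude: degrees = first 2 digits = 89, minutes = 56.662; 89 + 56.662/60 = 89.9443667
  S → negative
  Lon: degrees = first 3 digits = 67, minutes = 52.829; 67 + 52.829/60 = 67.8804833
  hemisphere W, so the sign is −
Point 4:
  φ: 0 + 29.068/60 = 0.4844667
  S ⇒ negate
  Longitude: 100 + 54.526/60 = 100.9087667
  W ⇒ negate
Point 5:
  Lat: 14 + 50/60 + 34.6/3600 = 14.8429444
  N → positive
  Lon: 54 + 48/60 + 13.28/3600 = 54.8036889
  W → negative

1. -2.194202, 44.770627
2. -3.008650, -89.723917
3. -89.944367, -67.880483
4. -0.484467, -100.908767
5. 14.842944, -54.803689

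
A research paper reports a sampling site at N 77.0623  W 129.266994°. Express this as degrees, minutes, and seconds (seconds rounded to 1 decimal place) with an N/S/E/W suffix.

77°03′44.3″ N, 129°16′1.2″ W

φ: whole degrees 77; 3.73800′ → 3′ and 44.280″
Lon: 0.266994° → 16.01964′; 0.01964 × 60 = 1.178″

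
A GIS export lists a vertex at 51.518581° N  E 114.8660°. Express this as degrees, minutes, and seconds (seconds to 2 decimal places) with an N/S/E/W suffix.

φ: 0.518581° → 31.11486′; 0.11486 × 60 = 6.8916″
λ: 0.866000° → 51.96000′; 0.96000 × 60 = 57.6000″

51°31′6.89″ N, 114°51′57.60″ E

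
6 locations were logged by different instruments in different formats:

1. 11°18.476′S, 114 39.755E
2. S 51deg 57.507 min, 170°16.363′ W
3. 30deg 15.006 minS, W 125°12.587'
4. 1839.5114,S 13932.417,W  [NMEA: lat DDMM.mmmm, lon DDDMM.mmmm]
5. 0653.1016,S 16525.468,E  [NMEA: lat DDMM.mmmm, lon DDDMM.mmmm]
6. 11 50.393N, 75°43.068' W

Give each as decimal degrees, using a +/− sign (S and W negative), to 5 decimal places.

Point 1:
  φ: 18.476′ = 0.307933°; total 11.307933
  hemisphere S, so the sign is −
  Lon: 114 + 39.755/60 = 114.662583
  E → positive
Point 2:
  Lat: 57.507′ = 0.958450°; total 51.958450
  S → negative
  Longitude: 170 + 16.363/60 = 170.272717
  W → negative
Point 3:
  Latitude: 30 + 15.006/60 = 30.250100
  S → negative
  λ: 12.587′ = 0.209783°; total 125.209783
  W → negative
Point 4:
  φ: degrees = first 2 digits = 18, minutes = 39.5114; 18 + 39.5114/60 = 18.658523
  S ⇒ negate
  λ: degrees = first 3 digits = 139, minutes = 32.417; 139 + 32.417/60 = 139.540283
  hemisphere W, so the sign is −
Point 5:
  Lat: degrees = first 2 digits = 6, minutes = 53.1016; 6 + 53.1016/60 = 6.885027
  S ⇒ negate
  Lon: degrees = first 3 digits = 165, minutes = 25.468; 165 + 25.468/60 = 165.424467
  E ⇒ keep positive
Point 6:
  φ: 50.393′ = 0.839883°; total 11.839883
  N → positive
  Longitude: 75 + 43.068/60 = 75.717800
  hemisphere W, so the sign is −

1. -11.30793, 114.66258
2. -51.95845, -170.27272
3. -30.25010, -125.20978
4. -18.65852, -139.54028
5. -6.88503, 165.42447
6. 11.83988, -75.71780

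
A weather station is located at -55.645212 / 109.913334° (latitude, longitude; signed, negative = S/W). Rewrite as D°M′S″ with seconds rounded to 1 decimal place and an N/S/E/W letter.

55°38′42.8″ S, 109°54′48.0″ E

Latitude is negative → S; |value| = 55.645212
φ: whole degrees 55; 38.71272′ → 38′ and 42.763″
Longitude: whole degrees 109; 54.80004′ → 54′ and 48.002″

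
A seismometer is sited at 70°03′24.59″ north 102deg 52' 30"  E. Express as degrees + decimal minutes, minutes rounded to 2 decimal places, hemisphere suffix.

φ: seconds/60 = 0.40983; minutes = 3 + 0.40983 = 3.4098
Longitude: 52 + 30/60 = 52.5000′

70° 3.41′ N, 102° 52.50′ E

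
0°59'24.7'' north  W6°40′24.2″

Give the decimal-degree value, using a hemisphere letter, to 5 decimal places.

0.99019° N, 6.67339° W

Lat: 59′ + 24.7″ = 59.41167′; 0 + 59.41167/60 = 0.990194
Lon: 6 + 40/60 + 24.2/3600 = 6.673389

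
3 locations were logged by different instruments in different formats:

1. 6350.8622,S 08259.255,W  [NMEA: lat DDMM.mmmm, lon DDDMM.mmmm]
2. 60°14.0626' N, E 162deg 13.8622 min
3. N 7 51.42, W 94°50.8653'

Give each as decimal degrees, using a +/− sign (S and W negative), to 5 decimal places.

1. -63.84770, -82.98758
2. 60.23438, 162.23104
3. 7.85700, -94.84776

Point 1:
  Latitude: split at 2 digits → 63° and 50.8622′; 63 + 50.8622/60 = 63.847703
  S ⇒ negate
  λ: split at 3 digits → 082° and 59.255′; 82 + 59.255/60 = 82.987583
  W → negative
Point 2:
  φ: 14.0626′ = 0.234377°; total 60.234377
  N → positive
  λ: 162 + 13.8622/60 = 162.231037
  E ⇒ keep positive
Point 3:
  φ: 51.42′ = 0.857000°; total 7.857000
  N → positive
  Longitude: 50.8653′ = 0.847755°; total 94.847755
  W → negative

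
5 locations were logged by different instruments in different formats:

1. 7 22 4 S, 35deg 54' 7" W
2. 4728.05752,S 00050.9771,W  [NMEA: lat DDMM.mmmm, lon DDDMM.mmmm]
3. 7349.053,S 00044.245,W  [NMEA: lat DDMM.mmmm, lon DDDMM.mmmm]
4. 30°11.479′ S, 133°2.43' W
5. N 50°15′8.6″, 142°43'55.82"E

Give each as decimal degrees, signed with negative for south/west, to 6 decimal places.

1. -7.367778, -35.901944
2. -47.467625, -0.849618
3. -73.817550, -0.737417
4. -30.191317, -133.040500
5. 50.252389, 142.732172

Point 1:
  φ: 7 + 22/60 + 4/3600 = 7.3677778
  S ⇒ negate
  Longitude: 35° + 54/60 + 7/3600 = 35 + 0.900000 + 0.001944 = 35.9019444
  W ⇒ negate
Point 2:
  φ: split at 2 digits → 47° and 28.05752′; 47 + 28.05752/60 = 47.4676253
  S → negative
  Lon: degrees = first 3 digits = 0, minutes = 50.9771; 0 + 50.9771/60 = 0.8496183
  W → negative
Point 3:
  φ: split at 2 digits → 73° and 49.053′; 73 + 49.053/60 = 73.8175500
  hemisphere S, so the sign is −
  Longitude: split at 3 digits → 000° and 44.245′; 0 + 44.245/60 = 0.7374167
  W → negative
Point 4:
  φ: 11.479′ = 0.191317°; total 30.1913167
  S ⇒ negate
  λ: 133 + 2.43/60 = 133.0405000
  W ⇒ negate
Point 5:
  φ: 50 + 15/60 + 8.6/3600 = 50.2523889
  N → positive
  λ: 142° + 43/60 + 55.82/3600 = 142 + 0.716667 + 0.015506 = 142.7321722
  E → positive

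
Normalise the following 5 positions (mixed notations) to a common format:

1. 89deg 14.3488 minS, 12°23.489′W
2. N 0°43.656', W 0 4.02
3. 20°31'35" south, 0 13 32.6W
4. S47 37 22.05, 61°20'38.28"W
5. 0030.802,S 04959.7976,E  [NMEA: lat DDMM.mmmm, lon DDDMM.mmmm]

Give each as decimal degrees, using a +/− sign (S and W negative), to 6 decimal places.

Point 1:
  Lat: 14.3488′ = 0.239147°; total 89.2391467
  S ⇒ negate
  λ: 12 + 23.489/60 = 12.3914833
  W ⇒ negate
Point 2:
  φ: 0 + 43.656/60 = 0.7276000
  N → positive
  λ: 0 + 4.02/60 = 0.0670000
  W ⇒ negate
Point 3:
  Latitude: 31′ + 35″ = 31.58333′; 20 + 31.58333/60 = 20.5263889
  hemisphere S, so the sign is −
  Longitude: 0° + 13/60 + 32.6/3600 = 0 + 0.216667 + 0.009056 = 0.2257222
  W → negative
Point 4:
  Lat: 37′ + 22.05″ = 37.36750′; 47 + 37.36750/60 = 47.6227917
  S ⇒ negate
  Longitude: 61° + 20/60 + 38.28/3600 = 61 + 0.333333 + 0.010633 = 61.3439667
  W ⇒ negate
Point 5:
  Lat: split at 2 digits → 00° and 30.802′; 0 + 30.802/60 = 0.5133667
  S → negative
  λ: split at 3 digits → 049° and 59.7976′; 49 + 59.7976/60 = 49.9966267
  E → positive

1. -89.239147, -12.391483
2. 0.727600, -0.067000
3. -20.526389, -0.225722
4. -47.622792, -61.343967
5. -0.513367, 49.996627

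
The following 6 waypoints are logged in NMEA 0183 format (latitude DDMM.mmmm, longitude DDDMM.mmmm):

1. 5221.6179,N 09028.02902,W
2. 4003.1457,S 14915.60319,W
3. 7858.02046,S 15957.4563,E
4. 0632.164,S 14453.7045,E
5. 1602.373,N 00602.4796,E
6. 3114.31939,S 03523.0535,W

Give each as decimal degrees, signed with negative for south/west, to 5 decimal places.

1. 52.36030, -90.46715
2. -40.05243, -149.26005
3. -78.96701, 159.95761
4. -6.53607, 144.89508
5. 16.03955, 6.04133
6. -31.23866, -35.38423

Point 1:
  φ: degrees = first 2 digits = 52, minutes = 21.6179; 52 + 21.6179/60 = 52.360298
  N ⇒ keep positive
  Lon: split at 3 digits → 090° and 28.02902′; 90 + 28.02902/60 = 90.467150
  W ⇒ negate
Point 2:
  Lat: split at 2 digits → 40° and 3.1457′; 40 + 3.1457/60 = 40.052428
  S → negative
  λ: split at 3 digits → 149° and 15.60319′; 149 + 15.60319/60 = 149.260053
  W ⇒ negate
Point 3:
  Lat: split at 2 digits → 78° and 58.02046′; 78 + 58.02046/60 = 78.967008
  S ⇒ negate
  Longitude: split at 3 digits → 159° and 57.4563′; 159 + 57.4563/60 = 159.957605
  E ⇒ keep positive
Point 4:
  Latitude: degrees = first 2 digits = 6, minutes = 32.164; 6 + 32.164/60 = 6.536067
  S → negative
  λ: degrees = first 3 digits = 144, minutes = 53.7045; 144 + 53.7045/60 = 144.895075
  E → positive
Point 5:
  Lat: degrees = first 2 digits = 16, minutes = 2.373; 16 + 2.373/60 = 16.039550
  N → positive
  Longitude: degrees = first 3 digits = 6, minutes = 2.4796; 6 + 2.4796/60 = 6.041327
  E → positive
Point 6:
  φ: split at 2 digits → 31° and 14.31939′; 31 + 14.31939/60 = 31.238657
  S ⇒ negate
  Lon: degrees = first 3 digits = 35, minutes = 23.0535; 35 + 23.0535/60 = 35.384225
  W ⇒ negate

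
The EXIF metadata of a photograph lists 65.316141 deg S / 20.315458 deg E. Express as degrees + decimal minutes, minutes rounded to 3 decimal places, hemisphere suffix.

Latitude: 65° + 0.316141 × 60 = 65° 18.96846′
Lon: fractional part 0.315458 → 18.92748 minutes

65° 18.968′ S, 20° 18.927′ E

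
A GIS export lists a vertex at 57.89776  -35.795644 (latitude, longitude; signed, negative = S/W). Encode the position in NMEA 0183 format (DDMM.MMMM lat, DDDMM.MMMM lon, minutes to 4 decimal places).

φ: fractional part 0.897760 → 53.865600 minutes
Longitude is negative → W; |value| = 35.795644
λ: minutes = (35.795644 − 35) × 60 = 47.738640

5753.8656,N / 03547.7386,W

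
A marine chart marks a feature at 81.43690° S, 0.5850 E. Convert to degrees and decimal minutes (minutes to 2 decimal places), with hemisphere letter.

Lat: 81° + 0.436900 × 60 = 81° 26.2140′
λ: minutes = (0.585000 − 0) × 60 = 35.1000

81° 26.21′ S, 0° 35.10′ E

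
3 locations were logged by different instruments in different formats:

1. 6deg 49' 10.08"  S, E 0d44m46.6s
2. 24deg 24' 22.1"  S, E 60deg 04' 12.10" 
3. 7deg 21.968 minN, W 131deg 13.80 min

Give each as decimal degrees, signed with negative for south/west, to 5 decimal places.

1. -6.81947, 0.74628
2. -24.40614, 60.07003
3. 7.36613, -131.23000

Point 1:
  Latitude: 6 + 49/60 + 10.08/3600 = 6.819467
  S ⇒ negate
  Lon: 0° + 44/60 + 46.6/3600 = 0 + 0.733333 + 0.012944 = 0.746278
  E → positive
Point 2:
  Latitude: 24 + 24/60 + 22.1/3600 = 24.406139
  S → negative
  Longitude: 60° + 4/60 + 12.1/3600 = 60 + 0.066667 + 0.003361 = 60.070028
  E ⇒ keep positive
Point 3:
  Lat: 21.968′ = 0.366133°; total 7.366133
  N → positive
  Longitude: 131 + 13.8/60 = 131.230000
  W ⇒ negate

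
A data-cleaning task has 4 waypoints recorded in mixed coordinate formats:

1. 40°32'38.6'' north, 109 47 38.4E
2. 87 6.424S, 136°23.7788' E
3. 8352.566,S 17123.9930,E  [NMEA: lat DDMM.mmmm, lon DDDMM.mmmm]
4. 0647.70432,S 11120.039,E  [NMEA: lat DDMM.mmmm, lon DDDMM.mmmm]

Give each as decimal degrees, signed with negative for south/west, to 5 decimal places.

1. 40.54406, 109.79400
2. -87.10707, 136.39631
3. -83.87610, 171.39988
4. -6.79507, 111.33398

Point 1:
  φ: 40 + 32/60 + 38.6/3600 = 40.544056
  N ⇒ keep positive
  Longitude: 109 + 47/60 + 38.4/3600 = 109.794000
  E → positive
Point 2:
  φ: 6.424′ = 0.107067°; total 87.107067
  S → negative
  Lon: 23.7788′ = 0.396313°; total 136.396313
  E → positive
Point 3:
  Latitude: split at 2 digits → 83° and 52.566′; 83 + 52.566/60 = 83.876100
  S → negative
  Longitude: split at 3 digits → 171° and 23.993′; 171 + 23.993/60 = 171.399883
  E ⇒ keep positive
Point 4:
  Latitude: split at 2 digits → 06° and 47.70432′; 6 + 47.70432/60 = 6.795072
  S → negative
  Lon: split at 3 digits → 111° and 20.039′; 111 + 20.039/60 = 111.333983
  E → positive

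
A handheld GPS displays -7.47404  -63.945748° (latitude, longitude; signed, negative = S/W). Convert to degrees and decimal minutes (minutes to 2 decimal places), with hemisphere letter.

7° 28.44′ S, 63° 56.74′ W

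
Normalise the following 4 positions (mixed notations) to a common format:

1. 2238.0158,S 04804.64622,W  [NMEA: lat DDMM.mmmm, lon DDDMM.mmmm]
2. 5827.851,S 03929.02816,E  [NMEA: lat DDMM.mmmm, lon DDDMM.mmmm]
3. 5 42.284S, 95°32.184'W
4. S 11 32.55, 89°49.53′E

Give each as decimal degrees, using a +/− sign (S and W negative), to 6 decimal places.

1. -22.633597, -48.077437
2. -58.464183, 39.483803
3. -5.704733, -95.536400
4. -11.542500, 89.825500

Point 1:
  Lat: degrees = first 2 digits = 22, minutes = 38.0158; 22 + 38.0158/60 = 22.6335967
  S ⇒ negate
  Longitude: degrees = first 3 digits = 48, minutes = 4.64622; 48 + 4.64622/60 = 48.0774370
  W → negative
Point 2:
  Lat: split at 2 digits → 58° and 27.851′; 58 + 27.851/60 = 58.4641833
  S → negative
  Longitude: split at 3 digits → 039° and 29.02816′; 39 + 29.02816/60 = 39.4838027
  E ⇒ keep positive
Point 3:
  Latitude: 42.284′ = 0.704733°; total 5.7047333
  hemisphere S, so the sign is −
  Longitude: 95 + 32.184/60 = 95.5364000
  hemisphere W, so the sign is −
Point 4:
  Latitude: 32.55′ = 0.542500°; total 11.5425000
  S ⇒ negate
  λ: 49.53′ = 0.825500°; total 89.8255000
  E → positive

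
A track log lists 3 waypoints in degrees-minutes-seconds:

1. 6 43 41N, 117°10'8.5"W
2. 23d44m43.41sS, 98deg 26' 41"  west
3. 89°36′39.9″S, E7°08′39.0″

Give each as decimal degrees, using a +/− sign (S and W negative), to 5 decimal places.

1. 6.72806, -117.16903
2. -23.74539, -98.44472
3. -89.61108, 7.14417

Point 1:
  Latitude: 43′ + 41″ = 43.68333′; 6 + 43.68333/60 = 6.728056
  N → positive
  λ: 10′ + 8.5″ = 10.14167′; 117 + 10.14167/60 = 117.169028
  W → negative
Point 2:
  Latitude: 23 + 44/60 + 43.41/3600 = 23.745392
  S ⇒ negate
  λ: 98° + 26/60 + 41/3600 = 98 + 0.433333 + 0.011389 = 98.444722
  W ⇒ negate
Point 3:
  Lat: 36′ + 39.9″ = 36.66500′; 89 + 36.66500/60 = 89.611083
  S ⇒ negate
  Lon: 8′ + 39″ = 8.65000′; 7 + 8.65000/60 = 7.144167
  E ⇒ keep positive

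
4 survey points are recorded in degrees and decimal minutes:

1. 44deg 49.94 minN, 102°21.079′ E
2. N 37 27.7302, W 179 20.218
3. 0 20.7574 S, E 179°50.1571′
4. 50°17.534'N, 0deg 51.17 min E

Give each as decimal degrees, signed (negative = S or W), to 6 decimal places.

Point 1:
  Latitude: 44 + 49.94/60 = 44.8323333
  N ⇒ keep positive
  Longitude: 21.079′ = 0.351317°; total 102.3513167
  E ⇒ keep positive
Point 2:
  Latitude: 27.7302′ = 0.462170°; total 37.4621700
  N → positive
  Lon: 20.218′ = 0.336967°; total 179.3369667
  W ⇒ negate
Point 3:
  Latitude: 0 + 20.7574/60 = 0.3459567
  S → negative
  λ: 50.1571′ = 0.835952°; total 179.8359517
  E → positive
Point 4:
  Lat: 17.534′ = 0.292233°; total 50.2922333
  N ⇒ keep positive
  Longitude: 0 + 51.17/60 = 0.8528333
  E ⇒ keep positive

1. 44.832333, 102.351317
2. 37.462170, -179.336967
3. -0.345957, 179.835952
4. 50.292233, 0.852833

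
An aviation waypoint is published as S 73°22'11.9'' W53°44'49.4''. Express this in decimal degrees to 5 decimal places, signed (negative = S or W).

Lat: 22′ + 11.9″ = 22.19833′; 73 + 22.19833/60 = 73.369972
S → negative
Longitude: 44′ + 49.4″ = 44.82333′; 53 + 44.82333/60 = 53.747056
W ⇒ negate

-73.36997, -53.74706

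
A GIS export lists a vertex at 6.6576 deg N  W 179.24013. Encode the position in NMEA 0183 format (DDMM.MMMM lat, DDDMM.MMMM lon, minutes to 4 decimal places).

Lat: fractional part 0.657600 → 39.456000 minutes
Lon: minutes = (179.240130 − 179) × 60 = 14.407800

0639.4560,N / 17914.4078,W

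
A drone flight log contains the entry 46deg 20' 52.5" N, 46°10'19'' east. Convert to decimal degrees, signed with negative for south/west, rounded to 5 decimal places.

φ: 46 + 20/60 + 52.5/3600 = 46.347917
N ⇒ keep positive
Lon: 46° + 10/60 + 19/3600 = 46 + 0.166667 + 0.005278 = 46.171944
E → positive

46.34792, 46.17194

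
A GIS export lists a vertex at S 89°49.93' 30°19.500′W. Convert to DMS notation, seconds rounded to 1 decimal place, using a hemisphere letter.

89°49′55.8″ S, 30°19′30.0″ W

Latitude: 49.93000′ → 49′ and 0.93000 × 60 = 55.800″
λ: fractional minutes 0.50000 × 60 = 30.000″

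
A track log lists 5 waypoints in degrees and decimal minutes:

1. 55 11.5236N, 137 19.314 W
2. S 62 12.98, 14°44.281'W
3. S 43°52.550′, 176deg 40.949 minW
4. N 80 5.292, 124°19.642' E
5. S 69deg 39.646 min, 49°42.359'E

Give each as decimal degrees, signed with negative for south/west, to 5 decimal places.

1. 55.19206, -137.32190
2. -62.21633, -14.73802
3. -43.87583, -176.68248
4. 80.08820, 124.32737
5. -69.66077, 49.70598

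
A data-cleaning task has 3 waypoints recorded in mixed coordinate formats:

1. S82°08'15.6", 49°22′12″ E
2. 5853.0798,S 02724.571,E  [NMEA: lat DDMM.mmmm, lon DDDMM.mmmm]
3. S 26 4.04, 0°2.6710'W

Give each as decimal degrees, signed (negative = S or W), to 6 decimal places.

Point 1:
  Lat: 82 + 8/60 + 15.6/3600 = 82.1376667
  S → negative
  λ: 49 + 22/60 + 12/3600 = 49.3700000
  E ⇒ keep positive
Point 2:
  Lat: split at 2 digits → 58° and 53.0798′; 58 + 53.0798/60 = 58.8846633
  S ⇒ negate
  Lon: split at 3 digits → 027° and 24.571′; 27 + 24.571/60 = 27.4095167
  E → positive
Point 3:
  φ: 4.04′ = 0.067333°; total 26.0673333
  S ⇒ negate
  Lon: 2.671′ = 0.044517°; total 0.0445167
  hemisphere W, so the sign is −

1. -82.137667, 49.370000
2. -58.884663, 27.409517
3. -26.067333, -0.044517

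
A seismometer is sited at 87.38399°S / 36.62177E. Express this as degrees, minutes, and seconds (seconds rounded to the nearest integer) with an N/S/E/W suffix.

87°23′2″ S, 36°37′18″ E

Latitude: 0.383990° → 23.03940′; 0.03940 × 60 = 2.36″
Longitude: 0.621770 × 60 = 37.30620′ → 37′, remainder × 60 = 18.37″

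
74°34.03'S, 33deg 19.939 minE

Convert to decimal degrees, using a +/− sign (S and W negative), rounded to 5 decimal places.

φ: 34.03′ = 0.567167°; total 74.567167
hemisphere S, so the sign is −
Longitude: 33 + 19.939/60 = 33.332317
E → positive

-74.56717, 33.33232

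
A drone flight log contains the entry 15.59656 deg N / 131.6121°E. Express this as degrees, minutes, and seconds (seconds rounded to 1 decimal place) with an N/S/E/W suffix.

15°35′47.6″ N, 131°36′43.6″ E

φ: 0.596560° → 35.79360′; 0.79360 × 60 = 47.616″
Lon: 0.612100 × 60 = 36.72600′ → 36′, remainder × 60 = 43.560″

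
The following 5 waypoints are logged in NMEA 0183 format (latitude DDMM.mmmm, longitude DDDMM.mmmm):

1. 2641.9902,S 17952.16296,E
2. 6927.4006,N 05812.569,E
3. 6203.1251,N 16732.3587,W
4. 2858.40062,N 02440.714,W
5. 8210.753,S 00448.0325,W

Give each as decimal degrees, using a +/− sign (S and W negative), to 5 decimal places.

1. -26.69984, 179.86938
2. 69.45668, 58.20948
3. 62.05209, -167.53931
4. 28.97334, -24.67857
5. -82.17922, -4.80054

Point 1:
  Latitude: degrees = first 2 digits = 26, minutes = 41.9902; 26 + 41.9902/60 = 26.699837
  S ⇒ negate
  λ: split at 3 digits → 179° and 52.16296′; 179 + 52.16296/60 = 179.869383
  E ⇒ keep positive
Point 2:
  Lat: split at 2 digits → 69° and 27.4006′; 69 + 27.4006/60 = 69.456677
  N ⇒ keep positive
  Longitude: split at 3 digits → 058° and 12.569′; 58 + 12.569/60 = 58.209483
  E → positive
Point 3:
  Lat: degrees = first 2 digits = 62, minutes = 3.1251; 62 + 3.1251/60 = 62.052085
  N ⇒ keep positive
  Longitude: degrees = first 3 digits = 167, minutes = 32.3587; 167 + 32.3587/60 = 167.539312
  hemisphere W, so the sign is −
Point 4:
  φ: split at 2 digits → 28° and 58.40062′; 28 + 58.40062/60 = 28.973344
  N ⇒ keep positive
  Longitude: split at 3 digits → 024° and 40.714′; 24 + 40.714/60 = 24.678567
  W ⇒ negate
Point 5:
  φ: split at 2 digits → 82° and 10.753′; 82 + 10.753/60 = 82.179217
  S → negative
  Lon: split at 3 digits → 004° and 48.0325′; 4 + 48.0325/60 = 4.800542
  hemisphere W, so the sign is −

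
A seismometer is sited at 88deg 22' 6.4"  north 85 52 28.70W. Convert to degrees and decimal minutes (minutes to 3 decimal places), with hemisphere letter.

88° 22.107′ N, 85° 52.478′ W

Latitude: 22 + 6.4/60 = 22.10667′
Longitude: seconds/60 = 0.47833; minutes = 52 + 0.47833 = 52.47833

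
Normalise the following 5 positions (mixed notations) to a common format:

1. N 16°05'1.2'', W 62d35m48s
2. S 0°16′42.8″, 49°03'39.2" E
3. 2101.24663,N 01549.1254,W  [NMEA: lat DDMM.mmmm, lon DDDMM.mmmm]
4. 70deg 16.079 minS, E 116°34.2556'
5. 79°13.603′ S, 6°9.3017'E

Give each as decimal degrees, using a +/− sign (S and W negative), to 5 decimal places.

1. 16.08367, -62.59667
2. -0.27856, 49.06089
3. 21.02078, -15.81876
4. -70.26798, 116.57093
5. -79.22672, 6.15503

Point 1:
  φ: 5′ + 1.2″ = 5.02000′; 16 + 5.02000/60 = 16.083667
  N ⇒ keep positive
  Longitude: 35′ + 48″ = 35.80000′; 62 + 35.80000/60 = 62.596667
  W ⇒ negate
Point 2:
  Lat: 0 + 16/60 + 42.8/3600 = 0.278556
  S → negative
  λ: 49° + 3/60 + 39.2/3600 = 49 + 0.050000 + 0.010889 = 49.060889
  E → positive
Point 3:
  Lat: degrees = first 2 digits = 21, minutes = 1.24663; 21 + 1.24663/60 = 21.020777
  N ⇒ keep positive
  Lon: split at 3 digits → 015° and 49.1254′; 15 + 49.1254/60 = 15.818757
  hemisphere W, so the sign is −
Point 4:
  Latitude: 16.079′ = 0.267983°; total 70.267983
  S ⇒ negate
  Longitude: 34.2556′ = 0.570927°; total 116.570927
  E ⇒ keep positive
Point 5:
  Lat: 13.603′ = 0.226717°; total 79.226717
  S ⇒ negate
  Longitude: 6 + 9.3017/60 = 6.155028
  E → positive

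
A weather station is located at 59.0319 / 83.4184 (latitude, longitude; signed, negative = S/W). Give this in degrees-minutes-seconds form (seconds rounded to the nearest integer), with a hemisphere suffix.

59°01′55″ N, 83°25′6″ E

φ: whole degrees 59; 1.91400′ → 1′ and 54.84″
λ: 0.418400 × 60 = 25.10400′ → 25′, remainder × 60 = 6.24″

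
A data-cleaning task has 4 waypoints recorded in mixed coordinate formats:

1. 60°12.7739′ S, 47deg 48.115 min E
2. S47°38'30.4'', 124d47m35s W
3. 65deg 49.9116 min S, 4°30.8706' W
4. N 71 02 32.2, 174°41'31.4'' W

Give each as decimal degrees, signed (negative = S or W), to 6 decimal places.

Point 1:
  Lat: 60 + 12.7739/60 = 60.2128983
  S → negative
  Longitude: 47 + 48.115/60 = 47.8019167
  E ⇒ keep positive
Point 2:
  Lat: 47° + 38/60 + 30.4/3600 = 47 + 0.633333 + 0.008444 = 47.6417778
  S ⇒ negate
  Longitude: 47′ + 35″ = 47.58333′; 124 + 47.58333/60 = 124.7930556
  W ⇒ negate
Point 3:
  Lat: 49.9116′ = 0.831860°; total 65.8318600
  hemisphere S, so the sign is −
  Longitude: 4 + 30.8706/60 = 4.5145100
  W → negative
Point 4:
  Lat: 71 + 2/60 + 32.2/3600 = 71.0422778
  N → positive
  Longitude: 174 + 41/60 + 31.4/3600 = 174.6920556
  hemisphere W, so the sign is −

1. -60.212898, 47.801917
2. -47.641778, -124.793056
3. -65.831860, -4.514510
4. 71.042278, -174.692056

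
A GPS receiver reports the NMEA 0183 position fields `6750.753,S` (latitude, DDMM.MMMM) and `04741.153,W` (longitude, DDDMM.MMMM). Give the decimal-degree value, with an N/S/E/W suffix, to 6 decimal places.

Lat: degrees = first 2 digits = 67, minutes = 50.753; 67 + 50.753/60 = 67.8458833
λ: degrees = first 3 digits = 47, minutes = 41.153; 47 + 41.153/60 = 47.6858833

67.845883° S, 47.685883° W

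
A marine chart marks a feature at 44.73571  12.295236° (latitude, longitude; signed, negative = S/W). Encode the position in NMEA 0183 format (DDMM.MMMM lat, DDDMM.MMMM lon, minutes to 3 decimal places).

Latitude: fractional part 0.735710 → 44.14260 minutes
Lon: 12° + 0.295236 × 60 = 12° 17.71416′

4444.143,N / 01217.714,E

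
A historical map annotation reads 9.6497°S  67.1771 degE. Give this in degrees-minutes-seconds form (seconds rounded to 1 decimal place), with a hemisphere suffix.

φ: 0.649700° → 38.98200′; 0.98200 × 60 = 58.920″
λ: whole degrees 67; 10.62600′ → 10′ and 37.560″

9°38′58.9″ S, 67°10′37.6″ E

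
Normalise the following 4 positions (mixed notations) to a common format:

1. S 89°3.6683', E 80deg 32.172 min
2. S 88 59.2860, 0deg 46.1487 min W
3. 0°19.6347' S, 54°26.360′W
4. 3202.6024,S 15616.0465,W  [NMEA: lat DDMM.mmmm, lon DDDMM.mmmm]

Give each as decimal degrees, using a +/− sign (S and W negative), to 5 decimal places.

1. -89.06114, 80.53620
2. -88.98810, -0.76915
3. -0.32725, -54.43933
4. -32.04337, -156.26744

Point 1:
  Latitude: 89 + 3.6683/60 = 89.061138
  S ⇒ negate
  Longitude: 80 + 32.172/60 = 80.536200
  E → positive
Point 2:
  Latitude: 88 + 59.286/60 = 88.988100
  hemisphere S, so the sign is −
  λ: 0 + 46.1487/60 = 0.769145
  W → negative
Point 3:
  Latitude: 19.6347′ = 0.327245°; total 0.327245
  hemisphere S, so the sign is −
  Longitude: 26.36′ = 0.439333°; total 54.439333
  W ⇒ negate
Point 4:
  φ: degrees = first 2 digits = 32, minutes = 2.6024; 32 + 2.6024/60 = 32.043373
  hemisphere S, so the sign is −
  Longitude: degrees = first 3 digits = 156, minutes = 16.0465; 156 + 16.0465/60 = 156.267442
  W ⇒ negate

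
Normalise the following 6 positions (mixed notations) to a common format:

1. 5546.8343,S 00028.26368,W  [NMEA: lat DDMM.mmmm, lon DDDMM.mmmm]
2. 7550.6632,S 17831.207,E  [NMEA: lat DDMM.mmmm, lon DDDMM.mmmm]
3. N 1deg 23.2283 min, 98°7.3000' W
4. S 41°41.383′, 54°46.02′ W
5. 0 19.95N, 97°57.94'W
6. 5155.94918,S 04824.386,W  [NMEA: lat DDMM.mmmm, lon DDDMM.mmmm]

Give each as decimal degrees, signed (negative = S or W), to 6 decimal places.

1. -55.780572, -0.471061
2. -75.844387, 178.520117
3. 1.387138, -98.121667
4. -41.689717, -54.767000
5. 0.332500, -97.965667
6. -51.932486, -48.406433

Point 1:
  φ: degrees = first 2 digits = 55, minutes = 46.8343; 55 + 46.8343/60 = 55.7805717
  S → negative
  Lon: split at 3 digits → 000° and 28.26368′; 0 + 28.26368/60 = 0.4710613
  W ⇒ negate
Point 2:
  φ: degrees = first 2 digits = 75, minutes = 50.6632; 75 + 50.6632/60 = 75.8443867
  S → negative
  Longitude: split at 3 digits → 178° and 31.207′; 178 + 31.207/60 = 178.5201167
  E → positive
Point 3:
  Lat: 1 + 23.2283/60 = 1.3871383
  N → positive
  Lon: 7.3′ = 0.121667°; total 98.1216667
  hemisphere W, so the sign is −
Point 4:
  φ: 41 + 41.383/60 = 41.6897167
  S → negative
  Lon: 54 + 46.02/60 = 54.7670000
  W ⇒ negate
Point 5:
  Lat: 19.95′ = 0.332500°; total 0.3325000
  N → positive
  λ: 57.94′ = 0.965667°; total 97.9656667
  W ⇒ negate
Point 6:
  φ: degrees = first 2 digits = 51, minutes = 55.94918; 51 + 55.94918/60 = 51.9324863
  S ⇒ negate
  Lon: split at 3 digits → 048° and 24.386′; 48 + 24.386/60 = 48.4064333
  W ⇒ negate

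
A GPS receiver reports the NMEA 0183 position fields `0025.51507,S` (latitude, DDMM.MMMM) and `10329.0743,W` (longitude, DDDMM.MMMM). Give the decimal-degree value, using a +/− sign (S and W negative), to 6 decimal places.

-0.425251, -103.484572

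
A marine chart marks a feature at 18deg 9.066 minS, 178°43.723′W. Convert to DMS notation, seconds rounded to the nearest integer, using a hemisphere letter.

Latitude: 9.06600′ → 9′ and 0.06600 × 60 = 3.96″
λ: 43.72300′ → 43′ and 0.72300 × 60 = 43.38″

18°09′4″ S, 178°43′43″ W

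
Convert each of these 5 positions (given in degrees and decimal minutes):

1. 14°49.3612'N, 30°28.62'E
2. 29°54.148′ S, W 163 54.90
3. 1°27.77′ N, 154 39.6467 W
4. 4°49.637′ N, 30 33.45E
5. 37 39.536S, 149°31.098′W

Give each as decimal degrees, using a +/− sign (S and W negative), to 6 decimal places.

1. 14.822687, 30.477000
2. -29.902467, -163.915000
3. 1.462833, -154.660778
4. 4.827283, 30.557500
5. -37.658933, -149.518300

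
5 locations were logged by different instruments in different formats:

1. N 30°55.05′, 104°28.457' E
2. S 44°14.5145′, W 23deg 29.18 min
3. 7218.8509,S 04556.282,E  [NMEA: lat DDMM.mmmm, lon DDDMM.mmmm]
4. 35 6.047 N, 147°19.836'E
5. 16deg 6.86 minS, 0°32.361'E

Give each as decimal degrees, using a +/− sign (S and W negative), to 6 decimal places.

1. 30.917500, 104.474283
2. -44.241908, -23.486333
3. -72.314182, 45.938033
4. 35.100783, 147.330600
5. -16.114333, 0.539350

Point 1:
  Lat: 55.05′ = 0.917500°; total 30.9175000
  N → positive
  λ: 104 + 28.457/60 = 104.4742833
  E → positive
Point 2:
  φ: 44 + 14.5145/60 = 44.2419083
  S → negative
  Lon: 23 + 29.18/60 = 23.4863333
  W ⇒ negate
Point 3:
  φ: split at 2 digits → 72° and 18.8509′; 72 + 18.8509/60 = 72.3141817
  hemisphere S, so the sign is −
  Longitude: degrees = first 3 digits = 45, minutes = 56.282; 45 + 56.282/60 = 45.9380333
  E ⇒ keep positive
Point 4:
  Lat: 35 + 6.047/60 = 35.1007833
  N → positive
  Lon: 147 + 19.836/60 = 147.3306000
  E ⇒ keep positive
Point 5:
  φ: 6.86′ = 0.114333°; total 16.1143333
  hemisphere S, so the sign is −
  Longitude: 32.361′ = 0.539350°; total 0.5393500
  E → positive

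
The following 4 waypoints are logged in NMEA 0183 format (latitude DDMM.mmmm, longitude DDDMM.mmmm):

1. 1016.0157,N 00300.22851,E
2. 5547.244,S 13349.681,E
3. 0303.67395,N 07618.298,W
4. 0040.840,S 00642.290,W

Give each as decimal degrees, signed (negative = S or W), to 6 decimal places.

Point 1:
  Lat: split at 2 digits → 10° and 16.0157′; 10 + 16.0157/60 = 10.2669283
  N ⇒ keep positive
  λ: degrees = first 3 digits = 3, minutes = 0.22851; 3 + 0.22851/60 = 3.0038085
  E ⇒ keep positive
Point 2:
  Latitude: split at 2 digits → 55° and 47.244′; 55 + 47.244/60 = 55.7874000
  S → negative
  Lon: degrees = first 3 digits = 133, minutes = 49.681; 133 + 49.681/60 = 133.8280167
  E ⇒ keep positive
Point 3:
  φ: split at 2 digits → 03° and 3.67395′; 3 + 3.67395/60 = 3.0612325
  N → positive
  Longitude: split at 3 digits → 076° and 18.298′; 76 + 18.298/60 = 76.3049667
  hemisphere W, so the sign is −
Point 4:
  Lat: split at 2 digits → 00° and 40.84′; 0 + 40.84/60 = 0.6806667
  S ⇒ negate
  Lon: split at 3 digits → 006° and 42.29′; 6 + 42.29/60 = 6.7048333
  hemisphere W, so the sign is −

1. 10.266928, 3.003809
2. -55.787400, 133.828017
3. 3.061233, -76.304967
4. -0.680667, -6.704833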